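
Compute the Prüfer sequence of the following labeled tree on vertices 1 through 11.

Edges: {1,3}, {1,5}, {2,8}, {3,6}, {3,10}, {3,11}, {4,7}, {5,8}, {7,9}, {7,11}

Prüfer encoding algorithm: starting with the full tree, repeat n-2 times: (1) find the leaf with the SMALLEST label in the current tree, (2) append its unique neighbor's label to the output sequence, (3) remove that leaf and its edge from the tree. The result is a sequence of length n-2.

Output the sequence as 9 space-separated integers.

Answer: 8 7 3 5 1 3 7 11 3

Derivation:
Step 1: leaves = {2,4,6,9,10}. Remove smallest leaf 2, emit neighbor 8.
Step 2: leaves = {4,6,8,9,10}. Remove smallest leaf 4, emit neighbor 7.
Step 3: leaves = {6,8,9,10}. Remove smallest leaf 6, emit neighbor 3.
Step 4: leaves = {8,9,10}. Remove smallest leaf 8, emit neighbor 5.
Step 5: leaves = {5,9,10}. Remove smallest leaf 5, emit neighbor 1.
Step 6: leaves = {1,9,10}. Remove smallest leaf 1, emit neighbor 3.
Step 7: leaves = {9,10}. Remove smallest leaf 9, emit neighbor 7.
Step 8: leaves = {7,10}. Remove smallest leaf 7, emit neighbor 11.
Step 9: leaves = {10,11}. Remove smallest leaf 10, emit neighbor 3.
Done: 2 vertices remain (3, 11). Sequence = [8 7 3 5 1 3 7 11 3]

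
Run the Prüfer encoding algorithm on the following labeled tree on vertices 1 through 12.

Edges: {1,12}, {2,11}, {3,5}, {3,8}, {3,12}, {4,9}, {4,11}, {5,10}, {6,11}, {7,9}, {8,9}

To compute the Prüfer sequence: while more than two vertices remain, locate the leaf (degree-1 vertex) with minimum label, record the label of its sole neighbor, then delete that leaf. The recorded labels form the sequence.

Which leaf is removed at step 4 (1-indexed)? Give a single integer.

Step 1: current leaves = {1,2,6,7,10}. Remove leaf 1 (neighbor: 12).
Step 2: current leaves = {2,6,7,10,12}. Remove leaf 2 (neighbor: 11).
Step 3: current leaves = {6,7,10,12}. Remove leaf 6 (neighbor: 11).
Step 4: current leaves = {7,10,11,12}. Remove leaf 7 (neighbor: 9).

Answer: 7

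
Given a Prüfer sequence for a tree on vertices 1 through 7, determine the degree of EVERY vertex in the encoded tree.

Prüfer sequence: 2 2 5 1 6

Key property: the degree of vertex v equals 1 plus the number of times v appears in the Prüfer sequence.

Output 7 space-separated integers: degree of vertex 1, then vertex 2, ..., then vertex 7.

Answer: 2 3 1 1 2 2 1

Derivation:
p_1 = 2: count[2] becomes 1
p_2 = 2: count[2] becomes 2
p_3 = 5: count[5] becomes 1
p_4 = 1: count[1] becomes 1
p_5 = 6: count[6] becomes 1
Degrees (1 + count): deg[1]=1+1=2, deg[2]=1+2=3, deg[3]=1+0=1, deg[4]=1+0=1, deg[5]=1+1=2, deg[6]=1+1=2, deg[7]=1+0=1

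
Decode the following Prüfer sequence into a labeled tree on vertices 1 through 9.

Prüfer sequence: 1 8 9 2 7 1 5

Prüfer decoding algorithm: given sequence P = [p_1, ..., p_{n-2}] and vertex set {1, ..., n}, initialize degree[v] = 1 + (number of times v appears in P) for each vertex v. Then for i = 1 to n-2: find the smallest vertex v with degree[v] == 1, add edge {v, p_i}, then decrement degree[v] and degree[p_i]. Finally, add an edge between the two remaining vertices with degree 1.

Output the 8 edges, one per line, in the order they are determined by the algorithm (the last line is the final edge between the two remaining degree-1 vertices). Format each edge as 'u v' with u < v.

Initial degrees: {1:3, 2:2, 3:1, 4:1, 5:2, 6:1, 7:2, 8:2, 9:2}
Step 1: smallest deg-1 vertex = 3, p_1 = 1. Add edge {1,3}. Now deg[3]=0, deg[1]=2.
Step 2: smallest deg-1 vertex = 4, p_2 = 8. Add edge {4,8}. Now deg[4]=0, deg[8]=1.
Step 3: smallest deg-1 vertex = 6, p_3 = 9. Add edge {6,9}. Now deg[6]=0, deg[9]=1.
Step 4: smallest deg-1 vertex = 8, p_4 = 2. Add edge {2,8}. Now deg[8]=0, deg[2]=1.
Step 5: smallest deg-1 vertex = 2, p_5 = 7. Add edge {2,7}. Now deg[2]=0, deg[7]=1.
Step 6: smallest deg-1 vertex = 7, p_6 = 1. Add edge {1,7}. Now deg[7]=0, deg[1]=1.
Step 7: smallest deg-1 vertex = 1, p_7 = 5. Add edge {1,5}. Now deg[1]=0, deg[5]=1.
Final: two remaining deg-1 vertices are 5, 9. Add edge {5,9}.

Answer: 1 3
4 8
6 9
2 8
2 7
1 7
1 5
5 9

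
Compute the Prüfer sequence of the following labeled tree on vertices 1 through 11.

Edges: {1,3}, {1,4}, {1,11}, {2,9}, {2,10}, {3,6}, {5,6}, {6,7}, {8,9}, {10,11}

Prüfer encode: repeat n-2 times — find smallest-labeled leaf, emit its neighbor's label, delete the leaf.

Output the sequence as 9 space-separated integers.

Answer: 1 6 6 3 1 11 9 2 10

Derivation:
Step 1: leaves = {4,5,7,8}. Remove smallest leaf 4, emit neighbor 1.
Step 2: leaves = {5,7,8}. Remove smallest leaf 5, emit neighbor 6.
Step 3: leaves = {7,8}. Remove smallest leaf 7, emit neighbor 6.
Step 4: leaves = {6,8}. Remove smallest leaf 6, emit neighbor 3.
Step 5: leaves = {3,8}. Remove smallest leaf 3, emit neighbor 1.
Step 6: leaves = {1,8}. Remove smallest leaf 1, emit neighbor 11.
Step 7: leaves = {8,11}. Remove smallest leaf 8, emit neighbor 9.
Step 8: leaves = {9,11}. Remove smallest leaf 9, emit neighbor 2.
Step 9: leaves = {2,11}. Remove smallest leaf 2, emit neighbor 10.
Done: 2 vertices remain (10, 11). Sequence = [1 6 6 3 1 11 9 2 10]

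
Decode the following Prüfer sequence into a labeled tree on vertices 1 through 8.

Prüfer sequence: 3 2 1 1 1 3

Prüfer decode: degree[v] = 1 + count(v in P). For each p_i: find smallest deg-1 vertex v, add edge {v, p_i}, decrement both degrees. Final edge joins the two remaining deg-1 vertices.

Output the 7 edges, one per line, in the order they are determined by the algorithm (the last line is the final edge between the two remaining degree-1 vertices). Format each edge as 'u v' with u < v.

Answer: 3 4
2 5
1 2
1 6
1 7
1 3
3 8

Derivation:
Initial degrees: {1:4, 2:2, 3:3, 4:1, 5:1, 6:1, 7:1, 8:1}
Step 1: smallest deg-1 vertex = 4, p_1 = 3. Add edge {3,4}. Now deg[4]=0, deg[3]=2.
Step 2: smallest deg-1 vertex = 5, p_2 = 2. Add edge {2,5}. Now deg[5]=0, deg[2]=1.
Step 3: smallest deg-1 vertex = 2, p_3 = 1. Add edge {1,2}. Now deg[2]=0, deg[1]=3.
Step 4: smallest deg-1 vertex = 6, p_4 = 1. Add edge {1,6}. Now deg[6]=0, deg[1]=2.
Step 5: smallest deg-1 vertex = 7, p_5 = 1. Add edge {1,7}. Now deg[7]=0, deg[1]=1.
Step 6: smallest deg-1 vertex = 1, p_6 = 3. Add edge {1,3}. Now deg[1]=0, deg[3]=1.
Final: two remaining deg-1 vertices are 3, 8. Add edge {3,8}.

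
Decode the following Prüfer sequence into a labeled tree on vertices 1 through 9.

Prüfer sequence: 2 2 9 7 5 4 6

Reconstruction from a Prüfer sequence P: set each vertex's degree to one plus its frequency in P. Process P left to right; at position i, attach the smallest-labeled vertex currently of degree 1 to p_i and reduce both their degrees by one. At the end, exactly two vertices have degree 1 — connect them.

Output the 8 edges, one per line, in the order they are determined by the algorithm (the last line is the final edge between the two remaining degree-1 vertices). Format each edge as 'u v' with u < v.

Answer: 1 2
2 3
2 9
7 8
5 7
4 5
4 6
6 9

Derivation:
Initial degrees: {1:1, 2:3, 3:1, 4:2, 5:2, 6:2, 7:2, 8:1, 9:2}
Step 1: smallest deg-1 vertex = 1, p_1 = 2. Add edge {1,2}. Now deg[1]=0, deg[2]=2.
Step 2: smallest deg-1 vertex = 3, p_2 = 2. Add edge {2,3}. Now deg[3]=0, deg[2]=1.
Step 3: smallest deg-1 vertex = 2, p_3 = 9. Add edge {2,9}. Now deg[2]=0, deg[9]=1.
Step 4: smallest deg-1 vertex = 8, p_4 = 7. Add edge {7,8}. Now deg[8]=0, deg[7]=1.
Step 5: smallest deg-1 vertex = 7, p_5 = 5. Add edge {5,7}. Now deg[7]=0, deg[5]=1.
Step 6: smallest deg-1 vertex = 5, p_6 = 4. Add edge {4,5}. Now deg[5]=0, deg[4]=1.
Step 7: smallest deg-1 vertex = 4, p_7 = 6. Add edge {4,6}. Now deg[4]=0, deg[6]=1.
Final: two remaining deg-1 vertices are 6, 9. Add edge {6,9}.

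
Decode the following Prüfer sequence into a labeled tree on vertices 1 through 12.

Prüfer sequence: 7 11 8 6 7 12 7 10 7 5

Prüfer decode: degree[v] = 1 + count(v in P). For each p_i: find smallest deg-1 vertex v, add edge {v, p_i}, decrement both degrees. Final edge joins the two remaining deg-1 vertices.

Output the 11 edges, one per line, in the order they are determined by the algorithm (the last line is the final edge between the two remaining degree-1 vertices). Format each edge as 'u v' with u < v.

Answer: 1 7
2 11
3 8
4 6
6 7
8 12
7 9
10 11
7 10
5 7
5 12

Derivation:
Initial degrees: {1:1, 2:1, 3:1, 4:1, 5:2, 6:2, 7:5, 8:2, 9:1, 10:2, 11:2, 12:2}
Step 1: smallest deg-1 vertex = 1, p_1 = 7. Add edge {1,7}. Now deg[1]=0, deg[7]=4.
Step 2: smallest deg-1 vertex = 2, p_2 = 11. Add edge {2,11}. Now deg[2]=0, deg[11]=1.
Step 3: smallest deg-1 vertex = 3, p_3 = 8. Add edge {3,8}. Now deg[3]=0, deg[8]=1.
Step 4: smallest deg-1 vertex = 4, p_4 = 6. Add edge {4,6}. Now deg[4]=0, deg[6]=1.
Step 5: smallest deg-1 vertex = 6, p_5 = 7. Add edge {6,7}. Now deg[6]=0, deg[7]=3.
Step 6: smallest deg-1 vertex = 8, p_6 = 12. Add edge {8,12}. Now deg[8]=0, deg[12]=1.
Step 7: smallest deg-1 vertex = 9, p_7 = 7. Add edge {7,9}. Now deg[9]=0, deg[7]=2.
Step 8: smallest deg-1 vertex = 11, p_8 = 10. Add edge {10,11}. Now deg[11]=0, deg[10]=1.
Step 9: smallest deg-1 vertex = 10, p_9 = 7. Add edge {7,10}. Now deg[10]=0, deg[7]=1.
Step 10: smallest deg-1 vertex = 7, p_10 = 5. Add edge {5,7}. Now deg[7]=0, deg[5]=1.
Final: two remaining deg-1 vertices are 5, 12. Add edge {5,12}.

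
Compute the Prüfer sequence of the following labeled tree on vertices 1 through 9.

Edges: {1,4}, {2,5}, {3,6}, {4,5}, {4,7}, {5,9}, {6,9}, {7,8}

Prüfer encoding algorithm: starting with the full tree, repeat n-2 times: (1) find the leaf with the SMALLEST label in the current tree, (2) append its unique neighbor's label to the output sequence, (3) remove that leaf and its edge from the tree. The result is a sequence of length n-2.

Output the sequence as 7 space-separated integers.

Step 1: leaves = {1,2,3,8}. Remove smallest leaf 1, emit neighbor 4.
Step 2: leaves = {2,3,8}. Remove smallest leaf 2, emit neighbor 5.
Step 3: leaves = {3,8}. Remove smallest leaf 3, emit neighbor 6.
Step 4: leaves = {6,8}. Remove smallest leaf 6, emit neighbor 9.
Step 5: leaves = {8,9}. Remove smallest leaf 8, emit neighbor 7.
Step 6: leaves = {7,9}. Remove smallest leaf 7, emit neighbor 4.
Step 7: leaves = {4,9}. Remove smallest leaf 4, emit neighbor 5.
Done: 2 vertices remain (5, 9). Sequence = [4 5 6 9 7 4 5]

Answer: 4 5 6 9 7 4 5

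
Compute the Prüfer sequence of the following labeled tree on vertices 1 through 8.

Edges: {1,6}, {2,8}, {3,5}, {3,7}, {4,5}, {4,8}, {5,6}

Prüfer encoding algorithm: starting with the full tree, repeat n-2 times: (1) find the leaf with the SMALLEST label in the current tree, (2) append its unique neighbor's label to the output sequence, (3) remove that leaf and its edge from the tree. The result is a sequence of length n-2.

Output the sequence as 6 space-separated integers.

Step 1: leaves = {1,2,7}. Remove smallest leaf 1, emit neighbor 6.
Step 2: leaves = {2,6,7}. Remove smallest leaf 2, emit neighbor 8.
Step 3: leaves = {6,7,8}. Remove smallest leaf 6, emit neighbor 5.
Step 4: leaves = {7,8}. Remove smallest leaf 7, emit neighbor 3.
Step 5: leaves = {3,8}. Remove smallest leaf 3, emit neighbor 5.
Step 6: leaves = {5,8}. Remove smallest leaf 5, emit neighbor 4.
Done: 2 vertices remain (4, 8). Sequence = [6 8 5 3 5 4]

Answer: 6 8 5 3 5 4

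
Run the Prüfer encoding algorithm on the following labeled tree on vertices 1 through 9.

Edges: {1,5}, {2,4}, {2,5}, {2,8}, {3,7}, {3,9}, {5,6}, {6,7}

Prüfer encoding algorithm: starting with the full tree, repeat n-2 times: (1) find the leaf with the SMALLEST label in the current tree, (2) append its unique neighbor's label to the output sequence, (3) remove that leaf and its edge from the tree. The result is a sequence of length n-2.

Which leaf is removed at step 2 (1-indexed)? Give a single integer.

Answer: 4

Derivation:
Step 1: current leaves = {1,4,8,9}. Remove leaf 1 (neighbor: 5).
Step 2: current leaves = {4,8,9}. Remove leaf 4 (neighbor: 2).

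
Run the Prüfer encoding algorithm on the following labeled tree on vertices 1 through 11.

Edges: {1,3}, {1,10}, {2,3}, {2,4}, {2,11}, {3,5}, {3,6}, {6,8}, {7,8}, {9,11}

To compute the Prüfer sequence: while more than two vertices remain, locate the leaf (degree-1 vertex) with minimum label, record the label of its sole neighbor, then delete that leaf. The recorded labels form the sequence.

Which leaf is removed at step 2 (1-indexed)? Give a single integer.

Answer: 5

Derivation:
Step 1: current leaves = {4,5,7,9,10}. Remove leaf 4 (neighbor: 2).
Step 2: current leaves = {5,7,9,10}. Remove leaf 5 (neighbor: 3).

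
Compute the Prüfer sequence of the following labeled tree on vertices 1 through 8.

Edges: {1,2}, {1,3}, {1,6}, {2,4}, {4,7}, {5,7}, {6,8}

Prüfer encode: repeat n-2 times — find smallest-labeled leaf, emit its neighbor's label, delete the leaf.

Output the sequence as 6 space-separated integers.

Step 1: leaves = {3,5,8}. Remove smallest leaf 3, emit neighbor 1.
Step 2: leaves = {5,8}. Remove smallest leaf 5, emit neighbor 7.
Step 3: leaves = {7,8}. Remove smallest leaf 7, emit neighbor 4.
Step 4: leaves = {4,8}. Remove smallest leaf 4, emit neighbor 2.
Step 5: leaves = {2,8}. Remove smallest leaf 2, emit neighbor 1.
Step 6: leaves = {1,8}. Remove smallest leaf 1, emit neighbor 6.
Done: 2 vertices remain (6, 8). Sequence = [1 7 4 2 1 6]

Answer: 1 7 4 2 1 6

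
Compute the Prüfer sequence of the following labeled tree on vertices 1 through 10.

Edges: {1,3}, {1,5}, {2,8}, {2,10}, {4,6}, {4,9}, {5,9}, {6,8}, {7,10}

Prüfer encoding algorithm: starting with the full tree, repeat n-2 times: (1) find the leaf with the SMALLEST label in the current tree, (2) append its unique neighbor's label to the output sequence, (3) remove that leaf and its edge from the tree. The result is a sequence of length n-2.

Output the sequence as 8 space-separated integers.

Answer: 1 5 9 10 4 6 8 2

Derivation:
Step 1: leaves = {3,7}. Remove smallest leaf 3, emit neighbor 1.
Step 2: leaves = {1,7}. Remove smallest leaf 1, emit neighbor 5.
Step 3: leaves = {5,7}. Remove smallest leaf 5, emit neighbor 9.
Step 4: leaves = {7,9}. Remove smallest leaf 7, emit neighbor 10.
Step 5: leaves = {9,10}. Remove smallest leaf 9, emit neighbor 4.
Step 6: leaves = {4,10}. Remove smallest leaf 4, emit neighbor 6.
Step 7: leaves = {6,10}. Remove smallest leaf 6, emit neighbor 8.
Step 8: leaves = {8,10}. Remove smallest leaf 8, emit neighbor 2.
Done: 2 vertices remain (2, 10). Sequence = [1 5 9 10 4 6 8 2]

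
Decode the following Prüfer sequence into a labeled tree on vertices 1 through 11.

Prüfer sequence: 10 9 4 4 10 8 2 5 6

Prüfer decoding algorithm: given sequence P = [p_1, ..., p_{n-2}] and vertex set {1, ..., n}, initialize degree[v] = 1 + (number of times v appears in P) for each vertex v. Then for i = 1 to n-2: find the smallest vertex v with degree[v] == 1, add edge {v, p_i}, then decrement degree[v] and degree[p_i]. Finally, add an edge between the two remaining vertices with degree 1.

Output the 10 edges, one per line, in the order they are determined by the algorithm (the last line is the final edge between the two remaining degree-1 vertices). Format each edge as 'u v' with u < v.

Initial degrees: {1:1, 2:2, 3:1, 4:3, 5:2, 6:2, 7:1, 8:2, 9:2, 10:3, 11:1}
Step 1: smallest deg-1 vertex = 1, p_1 = 10. Add edge {1,10}. Now deg[1]=0, deg[10]=2.
Step 2: smallest deg-1 vertex = 3, p_2 = 9. Add edge {3,9}. Now deg[3]=0, deg[9]=1.
Step 3: smallest deg-1 vertex = 7, p_3 = 4. Add edge {4,7}. Now deg[7]=0, deg[4]=2.
Step 4: smallest deg-1 vertex = 9, p_4 = 4. Add edge {4,9}. Now deg[9]=0, deg[4]=1.
Step 5: smallest deg-1 vertex = 4, p_5 = 10. Add edge {4,10}. Now deg[4]=0, deg[10]=1.
Step 6: smallest deg-1 vertex = 10, p_6 = 8. Add edge {8,10}. Now deg[10]=0, deg[8]=1.
Step 7: smallest deg-1 vertex = 8, p_7 = 2. Add edge {2,8}. Now deg[8]=0, deg[2]=1.
Step 8: smallest deg-1 vertex = 2, p_8 = 5. Add edge {2,5}. Now deg[2]=0, deg[5]=1.
Step 9: smallest deg-1 vertex = 5, p_9 = 6. Add edge {5,6}. Now deg[5]=0, deg[6]=1.
Final: two remaining deg-1 vertices are 6, 11. Add edge {6,11}.

Answer: 1 10
3 9
4 7
4 9
4 10
8 10
2 8
2 5
5 6
6 11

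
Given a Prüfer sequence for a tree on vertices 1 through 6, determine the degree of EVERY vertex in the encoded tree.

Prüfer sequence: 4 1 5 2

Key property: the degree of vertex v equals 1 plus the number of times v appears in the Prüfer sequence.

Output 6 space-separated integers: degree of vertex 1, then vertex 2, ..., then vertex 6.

p_1 = 4: count[4] becomes 1
p_2 = 1: count[1] becomes 1
p_3 = 5: count[5] becomes 1
p_4 = 2: count[2] becomes 1
Degrees (1 + count): deg[1]=1+1=2, deg[2]=1+1=2, deg[3]=1+0=1, deg[4]=1+1=2, deg[5]=1+1=2, deg[6]=1+0=1

Answer: 2 2 1 2 2 1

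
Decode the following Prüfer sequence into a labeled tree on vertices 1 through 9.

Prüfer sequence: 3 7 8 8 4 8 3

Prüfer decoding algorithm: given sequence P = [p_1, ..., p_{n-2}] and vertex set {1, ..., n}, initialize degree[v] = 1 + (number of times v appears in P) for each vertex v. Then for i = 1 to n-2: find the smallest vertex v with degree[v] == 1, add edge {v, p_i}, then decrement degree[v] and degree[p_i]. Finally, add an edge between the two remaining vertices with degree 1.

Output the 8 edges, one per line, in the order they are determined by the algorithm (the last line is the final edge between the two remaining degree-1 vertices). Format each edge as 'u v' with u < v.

Answer: 1 3
2 7
5 8
6 8
4 7
4 8
3 8
3 9

Derivation:
Initial degrees: {1:1, 2:1, 3:3, 4:2, 5:1, 6:1, 7:2, 8:4, 9:1}
Step 1: smallest deg-1 vertex = 1, p_1 = 3. Add edge {1,3}. Now deg[1]=0, deg[3]=2.
Step 2: smallest deg-1 vertex = 2, p_2 = 7. Add edge {2,7}. Now deg[2]=0, deg[7]=1.
Step 3: smallest deg-1 vertex = 5, p_3 = 8. Add edge {5,8}. Now deg[5]=0, deg[8]=3.
Step 4: smallest deg-1 vertex = 6, p_4 = 8. Add edge {6,8}. Now deg[6]=0, deg[8]=2.
Step 5: smallest deg-1 vertex = 7, p_5 = 4. Add edge {4,7}. Now deg[7]=0, deg[4]=1.
Step 6: smallest deg-1 vertex = 4, p_6 = 8. Add edge {4,8}. Now deg[4]=0, deg[8]=1.
Step 7: smallest deg-1 vertex = 8, p_7 = 3. Add edge {3,8}. Now deg[8]=0, deg[3]=1.
Final: two remaining deg-1 vertices are 3, 9. Add edge {3,9}.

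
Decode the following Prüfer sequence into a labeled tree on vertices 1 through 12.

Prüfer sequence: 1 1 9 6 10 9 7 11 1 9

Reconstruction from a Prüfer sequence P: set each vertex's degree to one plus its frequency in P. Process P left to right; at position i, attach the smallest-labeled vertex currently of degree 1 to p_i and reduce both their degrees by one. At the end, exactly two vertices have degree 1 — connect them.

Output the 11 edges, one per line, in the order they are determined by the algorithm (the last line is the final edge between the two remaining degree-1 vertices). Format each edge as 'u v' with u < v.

Answer: 1 2
1 3
4 9
5 6
6 10
8 9
7 10
7 11
1 11
1 9
9 12

Derivation:
Initial degrees: {1:4, 2:1, 3:1, 4:1, 5:1, 6:2, 7:2, 8:1, 9:4, 10:2, 11:2, 12:1}
Step 1: smallest deg-1 vertex = 2, p_1 = 1. Add edge {1,2}. Now deg[2]=0, deg[1]=3.
Step 2: smallest deg-1 vertex = 3, p_2 = 1. Add edge {1,3}. Now deg[3]=0, deg[1]=2.
Step 3: smallest deg-1 vertex = 4, p_3 = 9. Add edge {4,9}. Now deg[4]=0, deg[9]=3.
Step 4: smallest deg-1 vertex = 5, p_4 = 6. Add edge {5,6}. Now deg[5]=0, deg[6]=1.
Step 5: smallest deg-1 vertex = 6, p_5 = 10. Add edge {6,10}. Now deg[6]=0, deg[10]=1.
Step 6: smallest deg-1 vertex = 8, p_6 = 9. Add edge {8,9}. Now deg[8]=0, deg[9]=2.
Step 7: smallest deg-1 vertex = 10, p_7 = 7. Add edge {7,10}. Now deg[10]=0, deg[7]=1.
Step 8: smallest deg-1 vertex = 7, p_8 = 11. Add edge {7,11}. Now deg[7]=0, deg[11]=1.
Step 9: smallest deg-1 vertex = 11, p_9 = 1. Add edge {1,11}. Now deg[11]=0, deg[1]=1.
Step 10: smallest deg-1 vertex = 1, p_10 = 9. Add edge {1,9}. Now deg[1]=0, deg[9]=1.
Final: two remaining deg-1 vertices are 9, 12. Add edge {9,12}.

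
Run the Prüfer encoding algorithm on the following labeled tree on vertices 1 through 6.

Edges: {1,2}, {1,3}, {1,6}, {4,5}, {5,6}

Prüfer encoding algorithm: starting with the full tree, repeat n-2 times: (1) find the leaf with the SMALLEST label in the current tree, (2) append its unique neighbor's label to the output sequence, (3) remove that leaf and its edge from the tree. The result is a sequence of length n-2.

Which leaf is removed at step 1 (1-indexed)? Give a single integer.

Answer: 2

Derivation:
Step 1: current leaves = {2,3,4}. Remove leaf 2 (neighbor: 1).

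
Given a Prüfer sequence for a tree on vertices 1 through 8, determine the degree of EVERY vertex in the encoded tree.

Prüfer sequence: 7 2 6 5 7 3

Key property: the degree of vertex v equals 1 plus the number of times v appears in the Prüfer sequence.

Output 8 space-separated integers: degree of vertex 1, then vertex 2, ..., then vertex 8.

Answer: 1 2 2 1 2 2 3 1

Derivation:
p_1 = 7: count[7] becomes 1
p_2 = 2: count[2] becomes 1
p_3 = 6: count[6] becomes 1
p_4 = 5: count[5] becomes 1
p_5 = 7: count[7] becomes 2
p_6 = 3: count[3] becomes 1
Degrees (1 + count): deg[1]=1+0=1, deg[2]=1+1=2, deg[3]=1+1=2, deg[4]=1+0=1, deg[5]=1+1=2, deg[6]=1+1=2, deg[7]=1+2=3, deg[8]=1+0=1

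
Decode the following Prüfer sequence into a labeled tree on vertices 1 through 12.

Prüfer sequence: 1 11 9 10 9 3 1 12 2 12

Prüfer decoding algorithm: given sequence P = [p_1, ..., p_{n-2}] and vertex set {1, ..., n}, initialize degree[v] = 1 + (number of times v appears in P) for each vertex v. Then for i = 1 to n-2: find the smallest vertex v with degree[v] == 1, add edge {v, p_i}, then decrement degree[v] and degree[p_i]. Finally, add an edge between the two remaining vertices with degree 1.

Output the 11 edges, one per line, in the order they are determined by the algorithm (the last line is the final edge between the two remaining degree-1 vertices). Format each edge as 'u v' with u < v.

Answer: 1 4
5 11
6 9
7 10
8 9
3 9
1 3
1 12
2 10
2 12
11 12

Derivation:
Initial degrees: {1:3, 2:2, 3:2, 4:1, 5:1, 6:1, 7:1, 8:1, 9:3, 10:2, 11:2, 12:3}
Step 1: smallest deg-1 vertex = 4, p_1 = 1. Add edge {1,4}. Now deg[4]=0, deg[1]=2.
Step 2: smallest deg-1 vertex = 5, p_2 = 11. Add edge {5,11}. Now deg[5]=0, deg[11]=1.
Step 3: smallest deg-1 vertex = 6, p_3 = 9. Add edge {6,9}. Now deg[6]=0, deg[9]=2.
Step 4: smallest deg-1 vertex = 7, p_4 = 10. Add edge {7,10}. Now deg[7]=0, deg[10]=1.
Step 5: smallest deg-1 vertex = 8, p_5 = 9. Add edge {8,9}. Now deg[8]=0, deg[9]=1.
Step 6: smallest deg-1 vertex = 9, p_6 = 3. Add edge {3,9}. Now deg[9]=0, deg[3]=1.
Step 7: smallest deg-1 vertex = 3, p_7 = 1. Add edge {1,3}. Now deg[3]=0, deg[1]=1.
Step 8: smallest deg-1 vertex = 1, p_8 = 12. Add edge {1,12}. Now deg[1]=0, deg[12]=2.
Step 9: smallest deg-1 vertex = 10, p_9 = 2. Add edge {2,10}. Now deg[10]=0, deg[2]=1.
Step 10: smallest deg-1 vertex = 2, p_10 = 12. Add edge {2,12}. Now deg[2]=0, deg[12]=1.
Final: two remaining deg-1 vertices are 11, 12. Add edge {11,12}.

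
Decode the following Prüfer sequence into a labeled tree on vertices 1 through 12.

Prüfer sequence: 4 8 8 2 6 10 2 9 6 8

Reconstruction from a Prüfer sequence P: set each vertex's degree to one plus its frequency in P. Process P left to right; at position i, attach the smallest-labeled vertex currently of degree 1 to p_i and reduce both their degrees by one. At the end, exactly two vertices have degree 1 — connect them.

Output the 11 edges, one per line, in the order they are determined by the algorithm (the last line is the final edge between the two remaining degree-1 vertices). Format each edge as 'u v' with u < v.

Initial degrees: {1:1, 2:3, 3:1, 4:2, 5:1, 6:3, 7:1, 8:4, 9:2, 10:2, 11:1, 12:1}
Step 1: smallest deg-1 vertex = 1, p_1 = 4. Add edge {1,4}. Now deg[1]=0, deg[4]=1.
Step 2: smallest deg-1 vertex = 3, p_2 = 8. Add edge {3,8}. Now deg[3]=0, deg[8]=3.
Step 3: smallest deg-1 vertex = 4, p_3 = 8. Add edge {4,8}. Now deg[4]=0, deg[8]=2.
Step 4: smallest deg-1 vertex = 5, p_4 = 2. Add edge {2,5}. Now deg[5]=0, deg[2]=2.
Step 5: smallest deg-1 vertex = 7, p_5 = 6. Add edge {6,7}. Now deg[7]=0, deg[6]=2.
Step 6: smallest deg-1 vertex = 11, p_6 = 10. Add edge {10,11}. Now deg[11]=0, deg[10]=1.
Step 7: smallest deg-1 vertex = 10, p_7 = 2. Add edge {2,10}. Now deg[10]=0, deg[2]=1.
Step 8: smallest deg-1 vertex = 2, p_8 = 9. Add edge {2,9}. Now deg[2]=0, deg[9]=1.
Step 9: smallest deg-1 vertex = 9, p_9 = 6. Add edge {6,9}. Now deg[9]=0, deg[6]=1.
Step 10: smallest deg-1 vertex = 6, p_10 = 8. Add edge {6,8}. Now deg[6]=0, deg[8]=1.
Final: two remaining deg-1 vertices are 8, 12. Add edge {8,12}.

Answer: 1 4
3 8
4 8
2 5
6 7
10 11
2 10
2 9
6 9
6 8
8 12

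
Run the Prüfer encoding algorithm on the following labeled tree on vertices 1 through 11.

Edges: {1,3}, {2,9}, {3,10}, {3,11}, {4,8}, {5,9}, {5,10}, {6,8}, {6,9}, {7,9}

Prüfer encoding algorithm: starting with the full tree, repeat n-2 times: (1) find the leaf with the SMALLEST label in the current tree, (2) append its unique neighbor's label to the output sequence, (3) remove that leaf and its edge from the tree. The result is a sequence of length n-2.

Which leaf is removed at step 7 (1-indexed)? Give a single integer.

Step 1: current leaves = {1,2,4,7,11}. Remove leaf 1 (neighbor: 3).
Step 2: current leaves = {2,4,7,11}. Remove leaf 2 (neighbor: 9).
Step 3: current leaves = {4,7,11}. Remove leaf 4 (neighbor: 8).
Step 4: current leaves = {7,8,11}. Remove leaf 7 (neighbor: 9).
Step 5: current leaves = {8,11}. Remove leaf 8 (neighbor: 6).
Step 6: current leaves = {6,11}. Remove leaf 6 (neighbor: 9).
Step 7: current leaves = {9,11}. Remove leaf 9 (neighbor: 5).

Answer: 9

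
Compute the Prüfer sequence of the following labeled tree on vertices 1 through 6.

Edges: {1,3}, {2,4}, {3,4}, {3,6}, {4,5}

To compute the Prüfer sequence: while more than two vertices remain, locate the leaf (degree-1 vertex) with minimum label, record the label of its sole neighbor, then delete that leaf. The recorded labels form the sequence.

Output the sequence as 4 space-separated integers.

Step 1: leaves = {1,2,5,6}. Remove smallest leaf 1, emit neighbor 3.
Step 2: leaves = {2,5,6}. Remove smallest leaf 2, emit neighbor 4.
Step 3: leaves = {5,6}. Remove smallest leaf 5, emit neighbor 4.
Step 4: leaves = {4,6}. Remove smallest leaf 4, emit neighbor 3.
Done: 2 vertices remain (3, 6). Sequence = [3 4 4 3]

Answer: 3 4 4 3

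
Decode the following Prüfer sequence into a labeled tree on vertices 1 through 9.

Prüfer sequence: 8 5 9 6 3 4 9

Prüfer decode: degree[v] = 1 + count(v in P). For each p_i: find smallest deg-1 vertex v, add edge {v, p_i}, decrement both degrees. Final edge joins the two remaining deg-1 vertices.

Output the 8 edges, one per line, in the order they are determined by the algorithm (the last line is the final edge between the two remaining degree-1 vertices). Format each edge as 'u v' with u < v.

Initial degrees: {1:1, 2:1, 3:2, 4:2, 5:2, 6:2, 7:1, 8:2, 9:3}
Step 1: smallest deg-1 vertex = 1, p_1 = 8. Add edge {1,8}. Now deg[1]=0, deg[8]=1.
Step 2: smallest deg-1 vertex = 2, p_2 = 5. Add edge {2,5}. Now deg[2]=0, deg[5]=1.
Step 3: smallest deg-1 vertex = 5, p_3 = 9. Add edge {5,9}. Now deg[5]=0, deg[9]=2.
Step 4: smallest deg-1 vertex = 7, p_4 = 6. Add edge {6,7}. Now deg[7]=0, deg[6]=1.
Step 5: smallest deg-1 vertex = 6, p_5 = 3. Add edge {3,6}. Now deg[6]=0, deg[3]=1.
Step 6: smallest deg-1 vertex = 3, p_6 = 4. Add edge {3,4}. Now deg[3]=0, deg[4]=1.
Step 7: smallest deg-1 vertex = 4, p_7 = 9. Add edge {4,9}. Now deg[4]=0, deg[9]=1.
Final: two remaining deg-1 vertices are 8, 9. Add edge {8,9}.

Answer: 1 8
2 5
5 9
6 7
3 6
3 4
4 9
8 9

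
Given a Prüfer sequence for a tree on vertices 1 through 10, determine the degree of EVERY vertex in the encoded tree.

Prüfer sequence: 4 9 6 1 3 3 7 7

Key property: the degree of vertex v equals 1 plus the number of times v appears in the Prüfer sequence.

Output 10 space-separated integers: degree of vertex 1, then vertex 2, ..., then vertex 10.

p_1 = 4: count[4] becomes 1
p_2 = 9: count[9] becomes 1
p_3 = 6: count[6] becomes 1
p_4 = 1: count[1] becomes 1
p_5 = 3: count[3] becomes 1
p_6 = 3: count[3] becomes 2
p_7 = 7: count[7] becomes 1
p_8 = 7: count[7] becomes 2
Degrees (1 + count): deg[1]=1+1=2, deg[2]=1+0=1, deg[3]=1+2=3, deg[4]=1+1=2, deg[5]=1+0=1, deg[6]=1+1=2, deg[7]=1+2=3, deg[8]=1+0=1, deg[9]=1+1=2, deg[10]=1+0=1

Answer: 2 1 3 2 1 2 3 1 2 1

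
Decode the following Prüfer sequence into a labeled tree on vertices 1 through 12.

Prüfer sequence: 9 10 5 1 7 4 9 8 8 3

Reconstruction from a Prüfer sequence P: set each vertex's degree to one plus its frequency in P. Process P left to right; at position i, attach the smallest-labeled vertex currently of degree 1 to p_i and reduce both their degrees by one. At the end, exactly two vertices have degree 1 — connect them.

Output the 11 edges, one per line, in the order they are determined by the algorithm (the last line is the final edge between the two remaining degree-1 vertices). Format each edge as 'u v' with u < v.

Answer: 2 9
6 10
5 10
1 5
1 7
4 7
4 9
8 9
8 11
3 8
3 12

Derivation:
Initial degrees: {1:2, 2:1, 3:2, 4:2, 5:2, 6:1, 7:2, 8:3, 9:3, 10:2, 11:1, 12:1}
Step 1: smallest deg-1 vertex = 2, p_1 = 9. Add edge {2,9}. Now deg[2]=0, deg[9]=2.
Step 2: smallest deg-1 vertex = 6, p_2 = 10. Add edge {6,10}. Now deg[6]=0, deg[10]=1.
Step 3: smallest deg-1 vertex = 10, p_3 = 5. Add edge {5,10}. Now deg[10]=0, deg[5]=1.
Step 4: smallest deg-1 vertex = 5, p_4 = 1. Add edge {1,5}. Now deg[5]=0, deg[1]=1.
Step 5: smallest deg-1 vertex = 1, p_5 = 7. Add edge {1,7}. Now deg[1]=0, deg[7]=1.
Step 6: smallest deg-1 vertex = 7, p_6 = 4. Add edge {4,7}. Now deg[7]=0, deg[4]=1.
Step 7: smallest deg-1 vertex = 4, p_7 = 9. Add edge {4,9}. Now deg[4]=0, deg[9]=1.
Step 8: smallest deg-1 vertex = 9, p_8 = 8. Add edge {8,9}. Now deg[9]=0, deg[8]=2.
Step 9: smallest deg-1 vertex = 11, p_9 = 8. Add edge {8,11}. Now deg[11]=0, deg[8]=1.
Step 10: smallest deg-1 vertex = 8, p_10 = 3. Add edge {3,8}. Now deg[8]=0, deg[3]=1.
Final: two remaining deg-1 vertices are 3, 12. Add edge {3,12}.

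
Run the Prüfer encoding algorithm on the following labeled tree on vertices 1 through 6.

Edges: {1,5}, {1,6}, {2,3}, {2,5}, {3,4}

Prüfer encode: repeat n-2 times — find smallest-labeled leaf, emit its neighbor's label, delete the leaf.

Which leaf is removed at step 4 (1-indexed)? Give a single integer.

Step 1: current leaves = {4,6}. Remove leaf 4 (neighbor: 3).
Step 2: current leaves = {3,6}. Remove leaf 3 (neighbor: 2).
Step 3: current leaves = {2,6}. Remove leaf 2 (neighbor: 5).
Step 4: current leaves = {5,6}. Remove leaf 5 (neighbor: 1).

Answer: 5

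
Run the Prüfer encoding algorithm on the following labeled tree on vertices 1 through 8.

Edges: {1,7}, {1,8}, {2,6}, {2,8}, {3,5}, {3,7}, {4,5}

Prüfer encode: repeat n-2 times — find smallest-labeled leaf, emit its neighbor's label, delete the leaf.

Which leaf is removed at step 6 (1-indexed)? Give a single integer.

Answer: 7

Derivation:
Step 1: current leaves = {4,6}. Remove leaf 4 (neighbor: 5).
Step 2: current leaves = {5,6}. Remove leaf 5 (neighbor: 3).
Step 3: current leaves = {3,6}. Remove leaf 3 (neighbor: 7).
Step 4: current leaves = {6,7}. Remove leaf 6 (neighbor: 2).
Step 5: current leaves = {2,7}. Remove leaf 2 (neighbor: 8).
Step 6: current leaves = {7,8}. Remove leaf 7 (neighbor: 1).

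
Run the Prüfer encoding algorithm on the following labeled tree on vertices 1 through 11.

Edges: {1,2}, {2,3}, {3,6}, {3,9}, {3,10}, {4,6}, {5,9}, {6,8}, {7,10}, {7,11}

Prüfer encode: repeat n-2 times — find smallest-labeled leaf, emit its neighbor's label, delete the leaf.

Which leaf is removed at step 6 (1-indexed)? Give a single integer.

Answer: 6

Derivation:
Step 1: current leaves = {1,4,5,8,11}. Remove leaf 1 (neighbor: 2).
Step 2: current leaves = {2,4,5,8,11}. Remove leaf 2 (neighbor: 3).
Step 3: current leaves = {4,5,8,11}. Remove leaf 4 (neighbor: 6).
Step 4: current leaves = {5,8,11}. Remove leaf 5 (neighbor: 9).
Step 5: current leaves = {8,9,11}. Remove leaf 8 (neighbor: 6).
Step 6: current leaves = {6,9,11}. Remove leaf 6 (neighbor: 3).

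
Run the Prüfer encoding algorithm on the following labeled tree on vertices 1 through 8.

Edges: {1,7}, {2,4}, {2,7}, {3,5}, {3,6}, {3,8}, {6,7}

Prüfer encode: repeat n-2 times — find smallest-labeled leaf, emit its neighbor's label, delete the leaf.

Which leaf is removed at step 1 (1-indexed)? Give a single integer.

Step 1: current leaves = {1,4,5,8}. Remove leaf 1 (neighbor: 7).

Answer: 1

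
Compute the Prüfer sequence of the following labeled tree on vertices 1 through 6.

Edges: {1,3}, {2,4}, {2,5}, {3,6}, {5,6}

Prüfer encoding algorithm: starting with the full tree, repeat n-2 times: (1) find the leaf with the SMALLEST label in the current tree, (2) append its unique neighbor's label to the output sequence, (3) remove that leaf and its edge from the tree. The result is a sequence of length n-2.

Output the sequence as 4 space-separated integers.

Answer: 3 6 2 5

Derivation:
Step 1: leaves = {1,4}. Remove smallest leaf 1, emit neighbor 3.
Step 2: leaves = {3,4}. Remove smallest leaf 3, emit neighbor 6.
Step 3: leaves = {4,6}. Remove smallest leaf 4, emit neighbor 2.
Step 4: leaves = {2,6}. Remove smallest leaf 2, emit neighbor 5.
Done: 2 vertices remain (5, 6). Sequence = [3 6 2 5]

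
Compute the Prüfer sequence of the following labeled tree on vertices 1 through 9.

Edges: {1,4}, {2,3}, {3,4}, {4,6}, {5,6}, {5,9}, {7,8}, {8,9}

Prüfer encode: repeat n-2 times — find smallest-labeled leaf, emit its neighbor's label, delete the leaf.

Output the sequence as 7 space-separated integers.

Answer: 4 3 4 6 5 9 8

Derivation:
Step 1: leaves = {1,2,7}. Remove smallest leaf 1, emit neighbor 4.
Step 2: leaves = {2,7}. Remove smallest leaf 2, emit neighbor 3.
Step 3: leaves = {3,7}. Remove smallest leaf 3, emit neighbor 4.
Step 4: leaves = {4,7}. Remove smallest leaf 4, emit neighbor 6.
Step 5: leaves = {6,7}. Remove smallest leaf 6, emit neighbor 5.
Step 6: leaves = {5,7}. Remove smallest leaf 5, emit neighbor 9.
Step 7: leaves = {7,9}. Remove smallest leaf 7, emit neighbor 8.
Done: 2 vertices remain (8, 9). Sequence = [4 3 4 6 5 9 8]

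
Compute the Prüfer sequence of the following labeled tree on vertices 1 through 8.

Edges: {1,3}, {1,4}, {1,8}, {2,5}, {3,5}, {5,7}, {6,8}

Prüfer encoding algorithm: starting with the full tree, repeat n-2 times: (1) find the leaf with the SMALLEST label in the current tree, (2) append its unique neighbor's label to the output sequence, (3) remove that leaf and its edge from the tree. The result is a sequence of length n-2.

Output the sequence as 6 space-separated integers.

Step 1: leaves = {2,4,6,7}. Remove smallest leaf 2, emit neighbor 5.
Step 2: leaves = {4,6,7}. Remove smallest leaf 4, emit neighbor 1.
Step 3: leaves = {6,7}. Remove smallest leaf 6, emit neighbor 8.
Step 4: leaves = {7,8}. Remove smallest leaf 7, emit neighbor 5.
Step 5: leaves = {5,8}. Remove smallest leaf 5, emit neighbor 3.
Step 6: leaves = {3,8}. Remove smallest leaf 3, emit neighbor 1.
Done: 2 vertices remain (1, 8). Sequence = [5 1 8 5 3 1]

Answer: 5 1 8 5 3 1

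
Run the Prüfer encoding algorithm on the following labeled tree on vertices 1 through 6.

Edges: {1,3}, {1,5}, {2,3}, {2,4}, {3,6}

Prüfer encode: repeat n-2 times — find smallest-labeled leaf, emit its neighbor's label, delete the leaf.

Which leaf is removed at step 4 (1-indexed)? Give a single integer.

Step 1: current leaves = {4,5,6}. Remove leaf 4 (neighbor: 2).
Step 2: current leaves = {2,5,6}. Remove leaf 2 (neighbor: 3).
Step 3: current leaves = {5,6}. Remove leaf 5 (neighbor: 1).
Step 4: current leaves = {1,6}. Remove leaf 1 (neighbor: 3).

Answer: 1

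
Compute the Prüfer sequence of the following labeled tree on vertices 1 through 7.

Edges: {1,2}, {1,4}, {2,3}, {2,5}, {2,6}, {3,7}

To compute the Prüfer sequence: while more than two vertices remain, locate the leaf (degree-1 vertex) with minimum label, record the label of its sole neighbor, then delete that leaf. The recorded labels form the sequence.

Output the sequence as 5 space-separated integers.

Step 1: leaves = {4,5,6,7}. Remove smallest leaf 4, emit neighbor 1.
Step 2: leaves = {1,5,6,7}. Remove smallest leaf 1, emit neighbor 2.
Step 3: leaves = {5,6,7}. Remove smallest leaf 5, emit neighbor 2.
Step 4: leaves = {6,7}. Remove smallest leaf 6, emit neighbor 2.
Step 5: leaves = {2,7}. Remove smallest leaf 2, emit neighbor 3.
Done: 2 vertices remain (3, 7). Sequence = [1 2 2 2 3]

Answer: 1 2 2 2 3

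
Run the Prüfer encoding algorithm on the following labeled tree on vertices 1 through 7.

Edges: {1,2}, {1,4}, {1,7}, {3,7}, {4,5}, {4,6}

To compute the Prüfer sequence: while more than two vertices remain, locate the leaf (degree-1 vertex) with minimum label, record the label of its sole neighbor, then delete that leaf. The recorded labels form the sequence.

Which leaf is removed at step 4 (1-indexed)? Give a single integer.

Answer: 6

Derivation:
Step 1: current leaves = {2,3,5,6}. Remove leaf 2 (neighbor: 1).
Step 2: current leaves = {3,5,6}. Remove leaf 3 (neighbor: 7).
Step 3: current leaves = {5,6,7}. Remove leaf 5 (neighbor: 4).
Step 4: current leaves = {6,7}. Remove leaf 6 (neighbor: 4).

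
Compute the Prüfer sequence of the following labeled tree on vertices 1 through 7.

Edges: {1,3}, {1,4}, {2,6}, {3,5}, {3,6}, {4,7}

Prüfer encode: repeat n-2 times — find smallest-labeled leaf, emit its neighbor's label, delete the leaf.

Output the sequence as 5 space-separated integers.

Answer: 6 3 3 1 4

Derivation:
Step 1: leaves = {2,5,7}. Remove smallest leaf 2, emit neighbor 6.
Step 2: leaves = {5,6,7}. Remove smallest leaf 5, emit neighbor 3.
Step 3: leaves = {6,7}. Remove smallest leaf 6, emit neighbor 3.
Step 4: leaves = {3,7}. Remove smallest leaf 3, emit neighbor 1.
Step 5: leaves = {1,7}. Remove smallest leaf 1, emit neighbor 4.
Done: 2 vertices remain (4, 7). Sequence = [6 3 3 1 4]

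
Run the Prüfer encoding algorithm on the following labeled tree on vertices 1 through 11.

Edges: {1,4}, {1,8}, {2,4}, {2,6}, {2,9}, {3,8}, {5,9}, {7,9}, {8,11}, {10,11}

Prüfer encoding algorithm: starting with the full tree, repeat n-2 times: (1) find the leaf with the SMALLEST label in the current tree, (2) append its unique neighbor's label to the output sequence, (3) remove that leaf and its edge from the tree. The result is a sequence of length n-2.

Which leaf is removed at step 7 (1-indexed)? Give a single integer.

Step 1: current leaves = {3,5,6,7,10}. Remove leaf 3 (neighbor: 8).
Step 2: current leaves = {5,6,7,10}. Remove leaf 5 (neighbor: 9).
Step 3: current leaves = {6,7,10}. Remove leaf 6 (neighbor: 2).
Step 4: current leaves = {7,10}. Remove leaf 7 (neighbor: 9).
Step 5: current leaves = {9,10}. Remove leaf 9 (neighbor: 2).
Step 6: current leaves = {2,10}. Remove leaf 2 (neighbor: 4).
Step 7: current leaves = {4,10}. Remove leaf 4 (neighbor: 1).

Answer: 4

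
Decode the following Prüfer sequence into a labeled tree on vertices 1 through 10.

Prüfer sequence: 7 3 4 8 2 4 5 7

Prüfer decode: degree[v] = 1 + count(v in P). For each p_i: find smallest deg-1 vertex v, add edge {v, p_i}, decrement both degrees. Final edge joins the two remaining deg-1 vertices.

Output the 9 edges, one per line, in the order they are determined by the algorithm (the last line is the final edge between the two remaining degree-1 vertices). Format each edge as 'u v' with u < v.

Initial degrees: {1:1, 2:2, 3:2, 4:3, 5:2, 6:1, 7:3, 8:2, 9:1, 10:1}
Step 1: smallest deg-1 vertex = 1, p_1 = 7. Add edge {1,7}. Now deg[1]=0, deg[7]=2.
Step 2: smallest deg-1 vertex = 6, p_2 = 3. Add edge {3,6}. Now deg[6]=0, deg[3]=1.
Step 3: smallest deg-1 vertex = 3, p_3 = 4. Add edge {3,4}. Now deg[3]=0, deg[4]=2.
Step 4: smallest deg-1 vertex = 9, p_4 = 8. Add edge {8,9}. Now deg[9]=0, deg[8]=1.
Step 5: smallest deg-1 vertex = 8, p_5 = 2. Add edge {2,8}. Now deg[8]=0, deg[2]=1.
Step 6: smallest deg-1 vertex = 2, p_6 = 4. Add edge {2,4}. Now deg[2]=0, deg[4]=1.
Step 7: smallest deg-1 vertex = 4, p_7 = 5. Add edge {4,5}. Now deg[4]=0, deg[5]=1.
Step 8: smallest deg-1 vertex = 5, p_8 = 7. Add edge {5,7}. Now deg[5]=0, deg[7]=1.
Final: two remaining deg-1 vertices are 7, 10. Add edge {7,10}.

Answer: 1 7
3 6
3 4
8 9
2 8
2 4
4 5
5 7
7 10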